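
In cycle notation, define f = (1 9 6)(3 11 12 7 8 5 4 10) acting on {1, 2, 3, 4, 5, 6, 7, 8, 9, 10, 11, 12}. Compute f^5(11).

4

11 lies in the 8-cycle (3 11 12 7 8 5 4 10).
Advancing 5 steps from 11: 11 → 12 → 7 → 8 → 5 → 4.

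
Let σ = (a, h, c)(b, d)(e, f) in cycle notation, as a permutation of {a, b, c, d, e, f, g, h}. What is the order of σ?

6

The disjoint cycles have lengths 3, 2, 2, 1.
The order is lcm(3, 2, 2) = 6.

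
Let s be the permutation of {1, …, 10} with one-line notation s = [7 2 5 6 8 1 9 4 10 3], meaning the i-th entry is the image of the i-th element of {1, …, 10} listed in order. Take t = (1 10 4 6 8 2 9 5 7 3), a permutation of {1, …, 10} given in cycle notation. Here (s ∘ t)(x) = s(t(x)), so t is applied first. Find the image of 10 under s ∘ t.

(s ∘ t)(10) = s(t(10)). t(10) = 4, then s(4) = 6. So (s ∘ t)(10) = 6.

6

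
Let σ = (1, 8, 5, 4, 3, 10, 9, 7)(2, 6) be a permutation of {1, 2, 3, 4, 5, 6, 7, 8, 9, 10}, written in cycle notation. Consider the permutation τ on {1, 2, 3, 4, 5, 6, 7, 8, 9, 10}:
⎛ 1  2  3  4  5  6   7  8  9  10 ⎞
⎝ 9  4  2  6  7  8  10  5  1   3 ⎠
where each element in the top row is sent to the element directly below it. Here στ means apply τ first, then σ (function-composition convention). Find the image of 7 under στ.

τ(7) = 10, then σ(10) = 9; composing gives (στ)(7) = 9.

9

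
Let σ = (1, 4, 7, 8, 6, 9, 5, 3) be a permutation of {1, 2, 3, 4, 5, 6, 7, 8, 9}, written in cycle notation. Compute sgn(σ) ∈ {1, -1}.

-1

The cycle lengths are 8, 1.
A cycle is odd iff its length is even; σ has 1 even-length cycle, so sgn(σ) = (−1)^1 and σ is odd.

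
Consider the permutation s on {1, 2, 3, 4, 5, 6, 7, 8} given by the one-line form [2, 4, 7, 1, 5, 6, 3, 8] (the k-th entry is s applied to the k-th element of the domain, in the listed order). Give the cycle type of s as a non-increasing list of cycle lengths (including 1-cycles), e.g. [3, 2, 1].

The disjoint cycles are (1, 2, 4)(3, 7)(5)(6)(8), with lengths 3, 2, 1, 1, 1 in non-increasing order.

[3, 2, 1, 1, 1]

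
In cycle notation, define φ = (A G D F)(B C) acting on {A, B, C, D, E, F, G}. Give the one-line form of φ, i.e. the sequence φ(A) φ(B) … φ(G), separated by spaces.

Reading each image from the cycles: A→G, B→C, C→B, D→F, E→E, F→A, G→D.
Listing these in domain order gives G C B F E A D.

G C B F E A D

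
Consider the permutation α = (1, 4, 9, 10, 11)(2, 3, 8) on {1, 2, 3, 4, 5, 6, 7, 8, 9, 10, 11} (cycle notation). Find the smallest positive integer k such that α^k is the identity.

15

The cycle type of α is (5, 3, 1, 1, 1).
The order of α is the least common multiple of its cycle lengths: lcm(5, 3) = 15.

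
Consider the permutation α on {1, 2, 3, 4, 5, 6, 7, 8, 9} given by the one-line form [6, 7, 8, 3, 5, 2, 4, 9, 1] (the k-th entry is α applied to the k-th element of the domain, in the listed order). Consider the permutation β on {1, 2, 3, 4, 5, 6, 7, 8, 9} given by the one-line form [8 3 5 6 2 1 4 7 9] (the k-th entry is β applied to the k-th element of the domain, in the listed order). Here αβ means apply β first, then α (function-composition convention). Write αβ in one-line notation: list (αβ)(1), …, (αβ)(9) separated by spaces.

(αβ)(x) = α(β(x)). Computing each image: α(β(1)) = α(8) = 9, α(β(2)) = α(3) = 8, α(β(3)) = α(5) = 5, α(β(4)) = α(6) = 2, α(β(5)) = α(2) = 7, α(β(6)) = α(1) = 6, α(β(7)) = α(4) = 3, α(β(8)) = α(7) = 4, α(β(9)) = α(9) = 1.
Hence αβ = [9 8 5 2 7 6 3 4 1].

9 8 5 2 7 6 3 4 1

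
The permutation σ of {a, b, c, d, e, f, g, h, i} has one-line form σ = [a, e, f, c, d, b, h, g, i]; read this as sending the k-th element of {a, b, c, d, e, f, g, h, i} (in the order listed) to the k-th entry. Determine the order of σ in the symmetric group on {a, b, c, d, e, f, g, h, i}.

The disjoint-cycle form of σ has cycle lengths 5, 2, 1, 1.
The order is lcm(5, 2) = 10.

10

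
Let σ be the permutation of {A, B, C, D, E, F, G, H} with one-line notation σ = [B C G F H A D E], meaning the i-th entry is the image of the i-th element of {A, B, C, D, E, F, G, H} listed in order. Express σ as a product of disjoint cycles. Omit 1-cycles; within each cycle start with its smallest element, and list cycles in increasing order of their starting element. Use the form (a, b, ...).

Start at A and follow images: A → B → C → G → D → F → A, giving the cycle (A, B, C, G, D, F).
Repeating from the next unused element and collecting all non-trivial cycles gives (A, B, C, G, D, F)(E, H).

(A, B, C, G, D, F)(E, H)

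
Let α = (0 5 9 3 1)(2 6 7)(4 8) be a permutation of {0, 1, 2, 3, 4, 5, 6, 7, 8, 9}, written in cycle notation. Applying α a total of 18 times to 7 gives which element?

7

7 lies in the 3-cycle (2 6 7).
Since the cycle has length 3, α^18 acts on it the same as α^0 (18 mod 3 = 0).
So α^18(7) = 7.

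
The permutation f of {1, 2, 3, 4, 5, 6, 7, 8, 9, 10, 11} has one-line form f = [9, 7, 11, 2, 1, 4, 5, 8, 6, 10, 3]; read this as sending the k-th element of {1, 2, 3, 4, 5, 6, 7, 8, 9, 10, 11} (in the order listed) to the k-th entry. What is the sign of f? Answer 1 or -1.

-1

In disjoint-cycle form the cycle lengths are 7, 2, 1, 1.
A cycle is odd iff its length is even; f has 1 even-length cycle, so sgn(f) = (−1)^1 and f is odd.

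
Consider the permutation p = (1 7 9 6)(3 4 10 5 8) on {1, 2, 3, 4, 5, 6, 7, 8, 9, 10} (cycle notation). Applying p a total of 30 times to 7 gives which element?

6

7 lies in the 4-cycle (1 7 9 6).
Since the cycle has length 4, p^30 acts on it the same as p^2 (30 mod 4 = 2).
Advancing 2 steps from 7: 7 → 9 → 6.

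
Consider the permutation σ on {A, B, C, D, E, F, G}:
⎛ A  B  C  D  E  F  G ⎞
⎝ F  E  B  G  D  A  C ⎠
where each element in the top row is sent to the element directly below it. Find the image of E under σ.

The entry below E in the array is D, so σ(E) = D.

D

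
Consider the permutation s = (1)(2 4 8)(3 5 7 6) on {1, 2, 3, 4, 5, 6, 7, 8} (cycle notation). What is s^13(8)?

8 lies in the 3-cycle (2 4 8).
Powers repeat with period 3 on this cycle, and 13 mod 3 = 1, so s^13(8) = s^1(8).
Advancing 1 step from 8: 8 → 2.

2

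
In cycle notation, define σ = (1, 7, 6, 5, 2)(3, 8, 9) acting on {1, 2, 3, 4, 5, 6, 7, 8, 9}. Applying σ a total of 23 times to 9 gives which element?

8

9 lies in the 3-cycle (3, 8, 9).
Since the cycle has length 3, σ^23 acts on it the same as σ^2 (23 mod 3 = 2).
Advancing 2 steps from 9: 9 → 3 → 8.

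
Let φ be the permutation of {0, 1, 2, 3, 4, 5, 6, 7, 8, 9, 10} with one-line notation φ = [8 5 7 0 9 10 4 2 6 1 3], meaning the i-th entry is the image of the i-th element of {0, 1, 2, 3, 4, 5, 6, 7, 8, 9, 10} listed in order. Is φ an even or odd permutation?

odd

In disjoint-cycle form the cycle lengths are 9, 2.
A cycle of length ℓ contributes ℓ−1 transpositions, so φ is a product of 8 + 1 = 9 transpositions — odd.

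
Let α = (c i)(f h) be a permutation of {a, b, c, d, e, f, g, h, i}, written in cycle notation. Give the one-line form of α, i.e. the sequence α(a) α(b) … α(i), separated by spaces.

a b i d e h g f c

Image by image: a→a, b→b, c→i, d→d, e→e, f→h, g→g, h→f, i→c.
Listing these in domain order gives a b i d e h g f c.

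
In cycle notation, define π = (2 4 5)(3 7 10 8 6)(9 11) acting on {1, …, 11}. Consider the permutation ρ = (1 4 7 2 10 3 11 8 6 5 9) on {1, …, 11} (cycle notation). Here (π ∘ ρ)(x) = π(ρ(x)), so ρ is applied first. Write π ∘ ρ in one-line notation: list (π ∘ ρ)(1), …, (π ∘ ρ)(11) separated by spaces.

(π ∘ ρ)(x) = π(ρ(x)). Computing each image: π(ρ(1)) = π(4) = 5, π(ρ(2)) = π(10) = 8, π(ρ(3)) = π(11) = 9, π(ρ(4)) = π(7) = 10, π(ρ(5)) = π(9) = 11, π(ρ(6)) = π(5) = 2, π(ρ(7)) = π(2) = 4, π(ρ(8)) = π(6) = 3, π(ρ(9)) = π(1) = 1, π(ρ(10)) = π(3) = 7, π(ρ(11)) = π(8) = 6.
Hence π ∘ ρ = [5 8 9 10 11 2 4 3 1 7 6].

5 8 9 10 11 2 4 3 1 7 6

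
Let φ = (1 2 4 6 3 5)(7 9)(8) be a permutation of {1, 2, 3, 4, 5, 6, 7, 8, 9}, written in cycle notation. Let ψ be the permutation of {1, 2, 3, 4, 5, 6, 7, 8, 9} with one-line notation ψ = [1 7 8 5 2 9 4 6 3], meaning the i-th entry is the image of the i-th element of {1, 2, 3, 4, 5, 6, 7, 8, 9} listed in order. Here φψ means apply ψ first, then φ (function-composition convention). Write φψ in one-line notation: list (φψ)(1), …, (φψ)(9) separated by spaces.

(φψ)(x) = φ(ψ(x)). Computing each image: φ(ψ(1)) = φ(1) = 2, φ(ψ(2)) = φ(7) = 9, φ(ψ(3)) = φ(8) = 8, φ(ψ(4)) = φ(5) = 1, φ(ψ(5)) = φ(2) = 4, φ(ψ(6)) = φ(9) = 7, φ(ψ(7)) = φ(4) = 6, φ(ψ(8)) = φ(6) = 3, φ(ψ(9)) = φ(3) = 5.
Hence φψ = [2 9 8 1 4 7 6 3 5].

2 9 8 1 4 7 6 3 5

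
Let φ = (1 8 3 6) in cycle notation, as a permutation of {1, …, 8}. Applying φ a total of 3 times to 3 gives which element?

3 lies in the 4-cycle (1 8 3 6).
Stepping 3 places around the cycle: 3 → 6 → 1 → 8.

8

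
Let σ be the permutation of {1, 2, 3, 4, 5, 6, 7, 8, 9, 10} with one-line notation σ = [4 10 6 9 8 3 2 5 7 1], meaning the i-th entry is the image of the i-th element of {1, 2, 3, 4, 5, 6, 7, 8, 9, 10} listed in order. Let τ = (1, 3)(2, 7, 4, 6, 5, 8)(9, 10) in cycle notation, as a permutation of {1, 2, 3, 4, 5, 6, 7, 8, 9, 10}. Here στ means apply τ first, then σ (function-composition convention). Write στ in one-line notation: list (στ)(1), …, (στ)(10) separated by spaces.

6 2 4 3 5 8 9 10 1 7

(στ)(x) = σ(τ(x)). Computing each image: σ(τ(1)) = σ(3) = 6, σ(τ(2)) = σ(7) = 2, σ(τ(3)) = σ(1) = 4, σ(τ(4)) = σ(6) = 3, σ(τ(5)) = σ(8) = 5, σ(τ(6)) = σ(5) = 8, σ(τ(7)) = σ(4) = 9, σ(τ(8)) = σ(2) = 10, σ(τ(9)) = σ(10) = 1, σ(τ(10)) = σ(9) = 7.
Hence στ = [6 2 4 3 5 8 9 10 1 7].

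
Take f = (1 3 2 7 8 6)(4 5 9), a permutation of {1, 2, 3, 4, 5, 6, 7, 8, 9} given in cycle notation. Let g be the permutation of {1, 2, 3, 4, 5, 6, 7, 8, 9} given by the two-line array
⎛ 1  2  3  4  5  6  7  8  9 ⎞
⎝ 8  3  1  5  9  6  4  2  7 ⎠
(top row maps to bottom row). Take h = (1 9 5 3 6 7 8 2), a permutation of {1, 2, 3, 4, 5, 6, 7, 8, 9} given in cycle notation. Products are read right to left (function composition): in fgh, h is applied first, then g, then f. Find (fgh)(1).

Chase 1: h(1) = 9; g(9) = 7; f(7) = 8. Hence (fgh)(1) = 8.

8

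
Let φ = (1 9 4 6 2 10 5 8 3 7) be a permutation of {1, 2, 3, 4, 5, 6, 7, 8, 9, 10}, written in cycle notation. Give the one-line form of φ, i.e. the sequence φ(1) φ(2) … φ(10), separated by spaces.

Image by image: 1→9, 2→10, 3→7, 4→6, 5→8, 6→2, 7→1, 8→3, 9→4, 10→5.
Listing these in domain order gives 9 10 7 6 8 2 1 3 4 5.

9 10 7 6 8 2 1 3 4 5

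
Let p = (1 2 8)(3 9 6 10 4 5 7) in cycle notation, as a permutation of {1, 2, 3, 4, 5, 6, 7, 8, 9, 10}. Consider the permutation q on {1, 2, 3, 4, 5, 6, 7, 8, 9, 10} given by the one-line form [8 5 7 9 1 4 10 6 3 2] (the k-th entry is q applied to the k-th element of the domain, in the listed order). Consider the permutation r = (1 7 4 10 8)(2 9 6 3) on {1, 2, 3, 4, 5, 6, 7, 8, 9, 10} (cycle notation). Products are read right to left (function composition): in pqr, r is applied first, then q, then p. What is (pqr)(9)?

5

(pqr)(9) = p(q(r(9))). r(9) = 6, then q(6) = 4, then p(4) = 5, so the result is 5.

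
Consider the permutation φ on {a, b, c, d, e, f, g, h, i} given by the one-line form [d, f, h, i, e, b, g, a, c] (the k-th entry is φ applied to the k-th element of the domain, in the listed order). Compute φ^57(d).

Tracing d → i → … returns to d after 5 steps, so d lies in a 5-cycle (a, d, i, c, h).
Powers repeat with period 5 on this cycle, and 57 mod 5 = 2, so φ^57(d) = φ^2(d).
Stepping 2 places around the cycle: d → i → c.

c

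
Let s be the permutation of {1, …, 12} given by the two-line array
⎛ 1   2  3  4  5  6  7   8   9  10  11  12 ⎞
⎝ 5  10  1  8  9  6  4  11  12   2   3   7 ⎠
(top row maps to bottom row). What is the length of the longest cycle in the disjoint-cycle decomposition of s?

Decomposing into disjoint cycles gives (1 5 9 12 7 4 8 11 3)(2 10); the longest has length 9.

9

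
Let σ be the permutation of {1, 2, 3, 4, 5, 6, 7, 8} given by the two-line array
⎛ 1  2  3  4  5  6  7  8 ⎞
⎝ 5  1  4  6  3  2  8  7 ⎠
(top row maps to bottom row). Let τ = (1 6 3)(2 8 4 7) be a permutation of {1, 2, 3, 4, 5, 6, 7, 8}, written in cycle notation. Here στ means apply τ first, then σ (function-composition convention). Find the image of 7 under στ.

First apply τ: τ(7) = 2, then σ(2) = 1. Thus (στ)(7) = 1.

1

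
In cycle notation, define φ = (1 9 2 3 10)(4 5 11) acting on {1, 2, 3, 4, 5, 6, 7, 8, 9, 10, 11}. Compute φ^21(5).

5

5 lies in the 3-cycle (4 5 11).
On a 3-cycle, φ^3 is the identity, so φ^21 = φ^0 there (21 ≡ 0 mod 3).
So φ^21(5) = 5.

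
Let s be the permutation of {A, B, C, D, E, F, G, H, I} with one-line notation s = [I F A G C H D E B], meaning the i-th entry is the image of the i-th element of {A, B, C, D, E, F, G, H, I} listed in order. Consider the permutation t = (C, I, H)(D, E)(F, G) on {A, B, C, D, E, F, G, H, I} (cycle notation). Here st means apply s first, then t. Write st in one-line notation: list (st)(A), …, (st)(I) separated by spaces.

(st)(x) = t(s(x)). Computing each image: t(s(A)) = t(I) = H, t(s(B)) = t(F) = G, t(s(C)) = t(A) = A, t(s(D)) = t(G) = F, t(s(E)) = t(C) = I, t(s(F)) = t(H) = C, t(s(G)) = t(D) = E, t(s(H)) = t(E) = D, t(s(I)) = t(B) = B.
Hence st = [H G A F I C E D B].

H G A F I C E D B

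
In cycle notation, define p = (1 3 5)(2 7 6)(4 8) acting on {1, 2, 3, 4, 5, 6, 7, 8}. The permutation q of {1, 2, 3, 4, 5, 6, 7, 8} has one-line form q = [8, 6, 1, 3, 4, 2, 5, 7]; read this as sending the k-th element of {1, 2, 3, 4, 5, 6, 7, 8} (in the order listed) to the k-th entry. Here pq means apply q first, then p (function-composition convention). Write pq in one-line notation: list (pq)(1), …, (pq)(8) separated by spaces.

4 2 3 5 8 7 1 6

For each element, apply q then p: 1 → 8 → 4; 2 → 6 → 2; 3 → 1 → 3; 4 → 3 → 5; 5 → 4 → 8; 6 → 2 → 7; 7 → 5 → 1; 8 → 7 → 6.
So pq in one-line form is 4 2 3 5 8 7 1 6.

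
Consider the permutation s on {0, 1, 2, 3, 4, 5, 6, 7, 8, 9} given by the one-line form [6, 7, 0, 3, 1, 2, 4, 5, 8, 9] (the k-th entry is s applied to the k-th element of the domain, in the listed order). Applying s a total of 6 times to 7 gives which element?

1

Tracing 7 → 5 → … returns to 7 after 7 steps, so 7 lies in a 7-cycle (0, 6, 4, 1, 7, 5, 2).
Stepping 6 places around the cycle: 7 → 5 → 2 → 0 → 6 → 4 → 1.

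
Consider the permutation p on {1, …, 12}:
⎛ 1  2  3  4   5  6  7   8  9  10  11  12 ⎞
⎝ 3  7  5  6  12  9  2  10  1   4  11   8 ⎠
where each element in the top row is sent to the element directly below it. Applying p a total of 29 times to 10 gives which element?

Tracing 10 → 4 → … returns to 10 after 9 steps, so 10 lies in a 9-cycle (1 3 5 12 8 10 4 6 9).
Powers repeat with period 9 on this cycle, and 29 mod 9 = 2, so p^29(10) = p^2(10).
Advancing 2 steps from 10: 10 → 4 → 6.

6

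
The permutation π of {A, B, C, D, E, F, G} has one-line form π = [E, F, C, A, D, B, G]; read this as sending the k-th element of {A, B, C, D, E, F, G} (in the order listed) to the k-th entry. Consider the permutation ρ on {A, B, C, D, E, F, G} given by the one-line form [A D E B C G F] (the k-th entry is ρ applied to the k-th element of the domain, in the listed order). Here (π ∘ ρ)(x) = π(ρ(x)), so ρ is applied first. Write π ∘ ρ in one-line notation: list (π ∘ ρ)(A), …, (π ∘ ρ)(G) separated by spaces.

(π ∘ ρ)(x) = π(ρ(x)). Computing each image: π(ρ(A)) = π(A) = E, π(ρ(B)) = π(D) = A, π(ρ(C)) = π(E) = D, π(ρ(D)) = π(B) = F, π(ρ(E)) = π(C) = C, π(ρ(F)) = π(G) = G, π(ρ(G)) = π(F) = B.
Hence π ∘ ρ = [E A D F C G B].

E A D F C G B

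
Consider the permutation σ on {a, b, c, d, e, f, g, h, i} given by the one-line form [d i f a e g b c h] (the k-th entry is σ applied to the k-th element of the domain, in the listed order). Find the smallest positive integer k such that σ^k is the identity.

Writing σ as disjoint cycles, the cycle lengths are 6, 2, 1.
Since disjoint cycles commute, ord(σ) = lcm(6, 2) = 6.

6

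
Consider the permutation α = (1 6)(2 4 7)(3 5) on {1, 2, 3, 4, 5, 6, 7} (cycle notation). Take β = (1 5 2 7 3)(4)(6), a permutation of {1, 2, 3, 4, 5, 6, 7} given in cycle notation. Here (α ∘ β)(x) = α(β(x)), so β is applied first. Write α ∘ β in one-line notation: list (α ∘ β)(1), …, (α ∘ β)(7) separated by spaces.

(α ∘ β)(x) = α(β(x)). Computing each image: α(β(1)) = α(5) = 3, α(β(2)) = α(7) = 2, α(β(3)) = α(1) = 6, α(β(4)) = α(4) = 7, α(β(5)) = α(2) = 4, α(β(6)) = α(6) = 1, α(β(7)) = α(3) = 5.
Hence α ∘ β = [3 2 6 7 4 1 5].

3 2 6 7 4 1 5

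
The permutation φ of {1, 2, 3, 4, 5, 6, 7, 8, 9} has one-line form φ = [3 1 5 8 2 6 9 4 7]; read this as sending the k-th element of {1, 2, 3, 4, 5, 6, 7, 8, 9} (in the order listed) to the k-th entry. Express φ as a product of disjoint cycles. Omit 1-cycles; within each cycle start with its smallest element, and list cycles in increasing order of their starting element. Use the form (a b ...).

(1 3 5 2)(4 8)(7 9)

Iterating φ from 1 gives 1 → 3 → 5 → 2 → 1; that is the 4-cycle (1 3 5 2).
Repeating from the next unused element and collecting all non-trivial cycles gives (1 3 5 2)(4 8)(7 9).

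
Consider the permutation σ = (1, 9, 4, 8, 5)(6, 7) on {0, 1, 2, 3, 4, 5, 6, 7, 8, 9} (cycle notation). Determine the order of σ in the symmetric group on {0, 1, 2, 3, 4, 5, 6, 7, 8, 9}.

10

The disjoint cycles have lengths 5, 2, 1, 1, 1.
Since disjoint cycles commute, ord(σ) = lcm(5, 2) = 10.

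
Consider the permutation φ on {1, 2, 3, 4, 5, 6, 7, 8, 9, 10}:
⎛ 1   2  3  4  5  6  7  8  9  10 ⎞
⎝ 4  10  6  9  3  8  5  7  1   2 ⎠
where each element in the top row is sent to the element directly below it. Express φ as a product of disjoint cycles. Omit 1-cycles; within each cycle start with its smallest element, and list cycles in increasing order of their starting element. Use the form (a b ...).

(1 4 9)(2 10)(3 6 8 7 5)

Start at 1 and follow images: 1 → 4 → 9 → 1, giving the cycle (1 4 9).
Continuing from each remaining unvisited element yields (1 4 9)(2 10)(3 6 8 7 5).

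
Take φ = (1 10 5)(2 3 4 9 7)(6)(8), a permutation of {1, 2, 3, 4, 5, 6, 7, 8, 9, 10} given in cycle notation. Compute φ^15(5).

5 lies in the 3-cycle (1 10 5).
Since the cycle has length 3, φ^15 acts on it the same as φ^0 (15 mod 3 = 0).
So φ^15(5) = 5.

5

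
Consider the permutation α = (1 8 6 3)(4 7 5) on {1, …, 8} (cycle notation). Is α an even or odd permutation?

The cycle lengths are 4, 3, 1.
A cycle of length ℓ contributes ℓ−1 transpositions, so α is a product of 3 + 2 = 5 transpositions — odd.

odd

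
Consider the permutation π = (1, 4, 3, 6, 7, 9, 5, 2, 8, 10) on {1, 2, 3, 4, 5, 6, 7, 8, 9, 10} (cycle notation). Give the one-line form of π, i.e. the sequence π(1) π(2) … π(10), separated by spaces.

Image by image: 1→4, 2→8, 3→6, 4→3, 5→2, 6→7, 7→9, 8→10, 9→5, 10→1.
Listing these in domain order gives 4 8 6 3 2 7 9 10 5 1.

4 8 6 3 2 7 9 10 5 1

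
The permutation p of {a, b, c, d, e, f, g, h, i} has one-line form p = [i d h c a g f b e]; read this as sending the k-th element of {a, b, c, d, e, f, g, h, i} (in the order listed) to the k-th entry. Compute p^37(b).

Tracing b → d → … returns to b after 4 steps, so b lies in a 4-cycle (b d c h).
Powers repeat with period 4 on this cycle, and 37 mod 4 = 1, so p^37(b) = p^1(b).
Advancing 1 step from b: b → d.

d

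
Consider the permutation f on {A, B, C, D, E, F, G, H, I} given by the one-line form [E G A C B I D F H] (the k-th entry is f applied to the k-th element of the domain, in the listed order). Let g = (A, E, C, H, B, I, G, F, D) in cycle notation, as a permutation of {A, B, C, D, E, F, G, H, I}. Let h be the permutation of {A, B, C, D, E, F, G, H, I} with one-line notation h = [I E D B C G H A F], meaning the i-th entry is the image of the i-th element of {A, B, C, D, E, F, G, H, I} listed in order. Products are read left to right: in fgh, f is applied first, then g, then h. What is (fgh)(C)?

Apply the permutations in order: f(C) = A, then g(A) = E, then h(E) = C. So (fgh)(C) = C.

C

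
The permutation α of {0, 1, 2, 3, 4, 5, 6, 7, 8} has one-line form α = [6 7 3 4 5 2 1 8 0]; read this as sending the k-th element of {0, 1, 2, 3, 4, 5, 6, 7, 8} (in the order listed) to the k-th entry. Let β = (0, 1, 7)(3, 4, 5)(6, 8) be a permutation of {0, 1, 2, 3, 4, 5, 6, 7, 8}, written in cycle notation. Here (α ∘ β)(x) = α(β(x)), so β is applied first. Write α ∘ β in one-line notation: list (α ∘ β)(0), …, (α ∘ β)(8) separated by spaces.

(α ∘ β)(x) = α(β(x)). Computing each image: α(β(0)) = α(1) = 7, α(β(1)) = α(7) = 8, α(β(2)) = α(2) = 3, α(β(3)) = α(4) = 5, α(β(4)) = α(5) = 2, α(β(5)) = α(3) = 4, α(β(6)) = α(8) = 0, α(β(7)) = α(0) = 6, α(β(8)) = α(6) = 1.
Hence α ∘ β = [7 8 3 5 2 4 0 6 1].

7 8 3 5 2 4 0 6 1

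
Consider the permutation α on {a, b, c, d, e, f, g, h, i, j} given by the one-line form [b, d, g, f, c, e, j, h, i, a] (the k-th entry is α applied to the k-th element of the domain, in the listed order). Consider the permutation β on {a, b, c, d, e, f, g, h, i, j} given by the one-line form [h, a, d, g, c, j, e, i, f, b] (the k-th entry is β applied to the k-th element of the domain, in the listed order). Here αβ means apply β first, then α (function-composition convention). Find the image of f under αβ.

β(f) = j, then α(j) = a; composing gives (αβ)(f) = a.

a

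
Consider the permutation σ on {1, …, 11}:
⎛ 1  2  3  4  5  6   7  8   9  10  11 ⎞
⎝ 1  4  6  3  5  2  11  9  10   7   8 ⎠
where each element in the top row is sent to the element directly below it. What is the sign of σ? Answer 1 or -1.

In disjoint-cycle form the cycle lengths are 5, 4, 1, 1.
A cycle of length ℓ contributes ℓ−1 transpositions, so σ is a product of 4 + 3 = 7 transpositions — odd.

-1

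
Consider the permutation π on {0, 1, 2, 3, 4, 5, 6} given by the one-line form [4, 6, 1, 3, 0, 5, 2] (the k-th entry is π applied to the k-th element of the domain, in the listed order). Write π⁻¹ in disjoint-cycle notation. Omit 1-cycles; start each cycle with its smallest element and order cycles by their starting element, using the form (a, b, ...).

(0, 4)(1, 2, 6)

First write π in disjoint cycles: (0, 4)(1, 6, 2).
Reversing each cycle (and rotating so the smallest element leads) gives π⁻¹ = (0, 4)(1, 2, 6).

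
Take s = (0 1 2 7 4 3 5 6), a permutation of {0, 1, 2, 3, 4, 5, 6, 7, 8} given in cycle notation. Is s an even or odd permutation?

The cycle lengths are 8, 1.
A cycle of length ℓ contributes ℓ−1 transpositions, so s is a product of 7 transpositions — odd.

odd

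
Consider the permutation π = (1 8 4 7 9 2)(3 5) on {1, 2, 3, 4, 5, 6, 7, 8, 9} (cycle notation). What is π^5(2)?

9

2 lies in the 6-cycle (1 8 4 7 9 2).
Advancing 5 steps from 2: 2 → 1 → 8 → 4 → 7 → 9.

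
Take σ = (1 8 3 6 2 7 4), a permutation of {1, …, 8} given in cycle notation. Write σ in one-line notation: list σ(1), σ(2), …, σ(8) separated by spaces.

Reading each image from the cycles: 1↦8, 2↦7, 3↦6, 4↦1, 5↦5, 6↦2, 7↦4, 8↦3.
So the one-line form is 8 7 6 1 5 2 4 3.

8 7 6 1 5 2 4 3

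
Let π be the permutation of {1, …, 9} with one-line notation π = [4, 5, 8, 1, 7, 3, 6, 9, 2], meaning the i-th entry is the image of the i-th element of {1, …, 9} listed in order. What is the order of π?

14

The disjoint-cycle form of π has cycle lengths 7, 2.
The order is lcm(7, 2) = 14.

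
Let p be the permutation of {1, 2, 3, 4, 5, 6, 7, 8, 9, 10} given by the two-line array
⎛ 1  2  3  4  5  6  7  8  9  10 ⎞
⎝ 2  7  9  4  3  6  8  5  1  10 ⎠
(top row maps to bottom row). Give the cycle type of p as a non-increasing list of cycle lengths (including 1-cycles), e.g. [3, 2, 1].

The disjoint cycles are (1 2 7 8 5 3 9)(4)(6)(10), with lengths 7, 1, 1, 1 in non-increasing order.

[7, 1, 1, 1]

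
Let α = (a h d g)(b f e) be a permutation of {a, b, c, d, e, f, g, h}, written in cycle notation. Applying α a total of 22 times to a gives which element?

a lies in the 4-cycle (a h d g).
Powers repeat with period 4 on this cycle, and 22 mod 4 = 2, so α^22(a) = α^2(a).
Advancing 2 steps from a: a → h → d.

d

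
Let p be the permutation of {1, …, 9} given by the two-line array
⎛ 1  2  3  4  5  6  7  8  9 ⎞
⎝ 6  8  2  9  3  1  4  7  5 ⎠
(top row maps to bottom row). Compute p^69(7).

Tracing 7 → 4 → … returns to 7 after 7 steps, so 7 lies in a 7-cycle (2, 8, 7, 4, 9, 5, 3).
On a 7-cycle, p^7 is the identity, so p^69 = p^6 there (69 ≡ 6 mod 7).
Advancing 6 steps from 7: 7 → 4 → 9 → 5 → 3 → 2 → 8.

8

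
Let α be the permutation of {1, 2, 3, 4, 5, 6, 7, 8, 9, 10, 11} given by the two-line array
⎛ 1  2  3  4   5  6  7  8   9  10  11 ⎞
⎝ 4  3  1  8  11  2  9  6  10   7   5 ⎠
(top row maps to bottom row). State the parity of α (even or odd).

even

In disjoint-cycle form the cycle lengths are 6, 3, 2.
A cycle of length ℓ contributes ℓ−1 transpositions, so α is a product of 5 + 2 + 1 = 8 transpositions — even.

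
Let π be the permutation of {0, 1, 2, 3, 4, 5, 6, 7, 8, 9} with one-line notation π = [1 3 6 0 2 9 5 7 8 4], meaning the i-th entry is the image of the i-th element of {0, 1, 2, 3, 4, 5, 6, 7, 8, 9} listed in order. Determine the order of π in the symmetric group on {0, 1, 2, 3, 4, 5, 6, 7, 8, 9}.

Writing π as disjoint cycles, the cycle lengths are 5, 3, 1, 1.
The order is lcm(5, 3) = 15.

15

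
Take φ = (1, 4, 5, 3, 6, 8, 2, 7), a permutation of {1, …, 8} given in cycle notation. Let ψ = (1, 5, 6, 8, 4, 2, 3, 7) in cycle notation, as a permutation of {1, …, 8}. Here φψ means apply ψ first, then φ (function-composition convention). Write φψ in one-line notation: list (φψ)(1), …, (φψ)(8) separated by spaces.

(φψ)(x) = φ(ψ(x)). Computing each image: φ(ψ(1)) = φ(5) = 3, φ(ψ(2)) = φ(3) = 6, φ(ψ(3)) = φ(7) = 1, φ(ψ(4)) = φ(2) = 7, φ(ψ(5)) = φ(6) = 8, φ(ψ(6)) = φ(8) = 2, φ(ψ(7)) = φ(1) = 4, φ(ψ(8)) = φ(4) = 5.
Hence φψ = [3 6 1 7 8 2 4 5].

3 6 1 7 8 2 4 5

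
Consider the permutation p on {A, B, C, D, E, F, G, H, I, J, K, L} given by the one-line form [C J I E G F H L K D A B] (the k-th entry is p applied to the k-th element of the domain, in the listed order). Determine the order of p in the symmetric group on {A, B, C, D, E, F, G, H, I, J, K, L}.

28

Decomposing into disjoint cycles gives cycle lengths 7, 4, 1.
The order of p is the least common multiple of its cycle lengths: lcm(7, 4) = 28.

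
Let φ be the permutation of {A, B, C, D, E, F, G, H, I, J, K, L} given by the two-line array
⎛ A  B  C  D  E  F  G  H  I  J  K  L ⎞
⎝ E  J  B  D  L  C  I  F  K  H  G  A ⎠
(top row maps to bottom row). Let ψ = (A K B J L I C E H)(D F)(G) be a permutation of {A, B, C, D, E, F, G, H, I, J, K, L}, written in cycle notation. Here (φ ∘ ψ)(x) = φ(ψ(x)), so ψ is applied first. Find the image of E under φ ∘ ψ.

First apply ψ: ψ(E) = H, then φ(H) = F. Thus (φ ∘ ψ)(E) = F.

F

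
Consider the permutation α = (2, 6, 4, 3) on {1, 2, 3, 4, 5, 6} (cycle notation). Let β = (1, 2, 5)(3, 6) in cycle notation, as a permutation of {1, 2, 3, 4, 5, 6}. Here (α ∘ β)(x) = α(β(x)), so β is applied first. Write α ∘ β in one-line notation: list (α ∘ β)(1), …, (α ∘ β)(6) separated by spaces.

(α ∘ β)(x) = α(β(x)). Computing each image: α(β(1)) = α(2) = 6, α(β(2)) = α(5) = 5, α(β(3)) = α(6) = 4, α(β(4)) = α(4) = 3, α(β(5)) = α(1) = 1, α(β(6)) = α(3) = 2.
Hence α ∘ β = [6 5 4 3 1 2].

6 5 4 3 1 2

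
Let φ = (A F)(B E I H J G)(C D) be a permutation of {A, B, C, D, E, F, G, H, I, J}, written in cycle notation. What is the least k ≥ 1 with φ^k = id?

The disjoint cycles have lengths 6, 2, 2.
The order of φ is the least common multiple of its cycle lengths: lcm(6, 2, 2) = 6.

6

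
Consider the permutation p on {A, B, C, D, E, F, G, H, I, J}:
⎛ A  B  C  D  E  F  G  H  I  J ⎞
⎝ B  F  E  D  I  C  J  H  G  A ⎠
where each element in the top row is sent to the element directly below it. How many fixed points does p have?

2

The fixed points (elements with p(x) = x) are {D, H}, so there are 2.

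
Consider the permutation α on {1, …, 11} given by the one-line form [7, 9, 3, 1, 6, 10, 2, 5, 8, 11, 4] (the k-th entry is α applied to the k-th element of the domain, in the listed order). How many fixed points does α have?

The fixed points (elements with α(x) = x) are {3}, so there is 1.

1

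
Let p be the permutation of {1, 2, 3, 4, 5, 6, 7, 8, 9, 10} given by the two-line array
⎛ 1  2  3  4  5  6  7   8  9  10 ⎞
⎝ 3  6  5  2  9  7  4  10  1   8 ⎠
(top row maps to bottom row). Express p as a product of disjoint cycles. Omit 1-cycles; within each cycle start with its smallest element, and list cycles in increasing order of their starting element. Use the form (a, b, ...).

Iterating p from 1 gives 1 → 3 → 5 → 9 → 1; that is the 4-cycle (1, 3, 5, 9).
Repeating from the next unused element and collecting all non-trivial cycles gives (1, 3, 5, 9)(2, 6, 7, 4)(8, 10).

(1, 3, 5, 9)(2, 6, 7, 4)(8, 10)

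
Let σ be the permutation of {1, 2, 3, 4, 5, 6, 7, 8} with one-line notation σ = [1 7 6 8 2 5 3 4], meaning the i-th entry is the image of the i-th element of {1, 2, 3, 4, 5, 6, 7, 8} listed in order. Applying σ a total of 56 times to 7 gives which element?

Tracing 7 → 3 → … returns to 7 after 5 steps, so 7 lies in a 5-cycle (2 7 3 6 5).
On a 5-cycle, σ^5 is the identity, so σ^56 = σ^1 there (56 ≡ 1 mod 5).
Stepping 1 place around the cycle: 7 → 3.

3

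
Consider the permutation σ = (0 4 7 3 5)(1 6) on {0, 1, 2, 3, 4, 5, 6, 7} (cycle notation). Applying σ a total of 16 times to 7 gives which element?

7 lies in the 5-cycle (0 4 7 3 5).
Powers repeat with period 5 on this cycle, and 16 mod 5 = 1, so σ^16(7) = σ^1(7).
Advancing 1 step from 7: 7 → 3.

3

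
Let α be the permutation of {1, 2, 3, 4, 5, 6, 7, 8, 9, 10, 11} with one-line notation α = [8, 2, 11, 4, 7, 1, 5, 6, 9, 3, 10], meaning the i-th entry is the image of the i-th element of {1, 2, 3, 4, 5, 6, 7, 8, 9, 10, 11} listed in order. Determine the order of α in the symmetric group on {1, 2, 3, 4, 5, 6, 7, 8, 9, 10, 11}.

6

Writing α as disjoint cycles, the cycle lengths are 3, 3, 2, 1, 1, 1.
The order is lcm(3, 3, 2) = 6.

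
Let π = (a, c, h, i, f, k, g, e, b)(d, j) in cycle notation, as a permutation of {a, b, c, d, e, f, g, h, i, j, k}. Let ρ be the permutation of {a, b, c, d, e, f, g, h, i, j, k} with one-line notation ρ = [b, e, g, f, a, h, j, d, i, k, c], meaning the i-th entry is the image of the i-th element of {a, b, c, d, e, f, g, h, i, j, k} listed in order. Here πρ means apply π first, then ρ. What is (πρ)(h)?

First apply π: π(h) = i, then ρ(i) = i. Thus (πρ)(h) = i.

i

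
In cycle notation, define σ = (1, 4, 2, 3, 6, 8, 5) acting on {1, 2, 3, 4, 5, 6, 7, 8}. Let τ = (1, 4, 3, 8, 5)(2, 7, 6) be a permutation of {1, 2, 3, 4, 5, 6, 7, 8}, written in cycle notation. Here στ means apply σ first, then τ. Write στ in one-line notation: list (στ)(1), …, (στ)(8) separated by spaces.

3 8 2 7 4 5 6 1

Chase each element through σ then τ: 1 → 4 → 3; 2 → 3 → 8; 3 → 6 → 2; 4 → 2 → 7; 5 → 1 → 4; 6 → 8 → 5; 7 → 7 → 6; 8 → 5 → 1.
Collecting the images, στ = [3 8 2 7 4 5 6 1].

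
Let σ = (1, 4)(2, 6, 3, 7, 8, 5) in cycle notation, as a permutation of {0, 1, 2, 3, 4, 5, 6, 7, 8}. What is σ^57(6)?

6 lies in the 6-cycle (2, 6, 3, 7, 8, 5).
Since the cycle has length 6, σ^57 acts on it the same as σ^3 (57 mod 6 = 3).
Stepping 3 places around the cycle: 6 → 3 → 7 → 8.

8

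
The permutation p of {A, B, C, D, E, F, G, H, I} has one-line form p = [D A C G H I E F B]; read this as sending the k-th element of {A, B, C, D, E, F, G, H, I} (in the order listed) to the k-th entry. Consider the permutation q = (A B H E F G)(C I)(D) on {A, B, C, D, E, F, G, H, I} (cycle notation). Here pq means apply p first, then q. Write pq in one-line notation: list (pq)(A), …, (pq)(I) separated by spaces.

D B I A E C F G H

For each element, apply p then q: A → D → D; B → A → B; C → C → I; D → G → A; E → H → E; F → I → C; G → E → F; H → F → G; I → B → H.
So pq in one-line form is D B I A E C F G H.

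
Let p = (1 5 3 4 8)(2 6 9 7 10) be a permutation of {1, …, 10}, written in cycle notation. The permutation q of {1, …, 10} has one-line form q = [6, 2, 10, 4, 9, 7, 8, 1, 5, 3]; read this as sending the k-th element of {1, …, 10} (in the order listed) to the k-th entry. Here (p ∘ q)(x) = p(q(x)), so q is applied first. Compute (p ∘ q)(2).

6

q(2) = 2, then p(2) = 6; composing gives (p ∘ q)(2) = 6.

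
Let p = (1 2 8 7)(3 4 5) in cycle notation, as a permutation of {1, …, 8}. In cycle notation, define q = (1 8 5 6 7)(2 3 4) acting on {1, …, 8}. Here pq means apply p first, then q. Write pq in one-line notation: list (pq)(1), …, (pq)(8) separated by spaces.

3 5 2 6 4 7 8 1

(pq)(x) = q(p(x)). Computing each image: q(p(1)) = q(2) = 3, q(p(2)) = q(8) = 5, q(p(3)) = q(4) = 2, q(p(4)) = q(5) = 6, q(p(5)) = q(3) = 4, q(p(6)) = q(6) = 7, q(p(7)) = q(1) = 8, q(p(8)) = q(7) = 1.
Hence pq = [3 5 2 6 4 7 8 1].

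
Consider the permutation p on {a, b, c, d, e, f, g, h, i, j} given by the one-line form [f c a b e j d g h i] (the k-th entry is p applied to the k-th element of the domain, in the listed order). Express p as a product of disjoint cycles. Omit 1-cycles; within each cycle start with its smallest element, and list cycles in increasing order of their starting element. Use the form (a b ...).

(a f j i h g d b c)

Start at a and follow images: a → f → j → i → h → g → d → b → c → a, giving the cycle (a f j i h g d b c).
Continuing from each remaining unvisited element yields (a f j i h g d b c).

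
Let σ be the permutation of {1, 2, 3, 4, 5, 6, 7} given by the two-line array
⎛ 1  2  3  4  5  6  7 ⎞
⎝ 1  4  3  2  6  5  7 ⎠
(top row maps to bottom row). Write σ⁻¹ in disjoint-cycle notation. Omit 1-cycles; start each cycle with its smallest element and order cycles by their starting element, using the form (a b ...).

First write σ in disjoint cycles: (2 4)(5 6).
The inverse reverses every cycle; in canonical form, σ⁻¹ = (2 4)(5 6).

(2 4)(5 6)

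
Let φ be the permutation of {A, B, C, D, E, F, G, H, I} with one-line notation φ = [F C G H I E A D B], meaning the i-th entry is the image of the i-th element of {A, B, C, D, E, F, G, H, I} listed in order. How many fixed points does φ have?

No element satisfies φ(x) = x, so there are 0 fixed points.

0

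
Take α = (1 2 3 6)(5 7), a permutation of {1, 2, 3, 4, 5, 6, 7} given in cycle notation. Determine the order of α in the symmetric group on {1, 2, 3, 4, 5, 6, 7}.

The disjoint cycles have lengths 4, 2, 1.
Since disjoint cycles commute, ord(α) = lcm(4, 2) = 4.

4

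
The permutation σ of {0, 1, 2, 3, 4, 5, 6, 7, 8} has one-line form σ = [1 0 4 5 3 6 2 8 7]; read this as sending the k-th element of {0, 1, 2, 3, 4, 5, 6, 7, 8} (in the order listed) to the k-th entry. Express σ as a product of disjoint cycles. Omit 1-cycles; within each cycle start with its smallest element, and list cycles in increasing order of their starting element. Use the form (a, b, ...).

From 0: 0 → 1 → 0, closing the cycle (0, 1).
Continuing from each remaining unvisited element yields (0, 1)(2, 4, 3, 5, 6)(7, 8).

(0, 1)(2, 4, 3, 5, 6)(7, 8)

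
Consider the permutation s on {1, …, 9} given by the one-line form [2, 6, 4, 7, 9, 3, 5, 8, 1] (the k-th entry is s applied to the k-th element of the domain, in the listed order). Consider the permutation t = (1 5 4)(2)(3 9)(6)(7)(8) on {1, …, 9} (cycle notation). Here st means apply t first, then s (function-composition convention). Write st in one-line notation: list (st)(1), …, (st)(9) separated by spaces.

(st)(x) = s(t(x)). Computing each image: s(t(1)) = s(5) = 9, s(t(2)) = s(2) = 6, s(t(3)) = s(9) = 1, s(t(4)) = s(1) = 2, s(t(5)) = s(4) = 7, s(t(6)) = s(6) = 3, s(t(7)) = s(7) = 5, s(t(8)) = s(8) = 8, s(t(9)) = s(3) = 4.
Hence st = [9 6 1 2 7 3 5 8 4].

9 6 1 2 7 3 5 8 4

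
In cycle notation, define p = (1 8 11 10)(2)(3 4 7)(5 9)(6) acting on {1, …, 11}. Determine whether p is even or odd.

even

The cycle lengths are 4, 3, 2, 1, 1.
A cycle is odd iff its length is even; p has 2 even-length cycles, so sgn(p) = (−1)^2 and p is even.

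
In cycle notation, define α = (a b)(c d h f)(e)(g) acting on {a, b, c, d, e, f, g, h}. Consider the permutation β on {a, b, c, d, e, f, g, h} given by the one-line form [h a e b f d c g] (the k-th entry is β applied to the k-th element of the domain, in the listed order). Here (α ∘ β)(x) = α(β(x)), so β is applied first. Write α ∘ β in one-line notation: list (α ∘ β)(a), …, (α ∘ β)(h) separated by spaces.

f b e a c h d g

For each element, apply β then α: a → h → f; b → a → b; c → e → e; d → b → a; e → f → c; f → d → h; g → c → d; h → g → g.
So α ∘ β in one-line form is f b e a c h d g.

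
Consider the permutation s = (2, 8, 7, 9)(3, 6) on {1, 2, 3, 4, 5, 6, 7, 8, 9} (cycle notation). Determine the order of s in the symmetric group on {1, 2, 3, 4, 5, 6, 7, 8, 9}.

The cycle type of s is (4, 2, 1, 1, 1).
The order of s is the least common multiple of its cycle lengths: lcm(4, 2) = 4.

4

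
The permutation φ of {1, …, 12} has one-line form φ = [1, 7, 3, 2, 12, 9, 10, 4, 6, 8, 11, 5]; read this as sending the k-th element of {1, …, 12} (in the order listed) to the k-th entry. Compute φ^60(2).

Tracing 2 → 7 → … returns to 2 after 5 steps, so 2 lies in a 5-cycle (2, 7, 10, 8, 4).
Powers repeat with period 5 on this cycle, and 60 mod 5 = 0, so φ^60(2) = φ^0(2).
So φ^60(2) = 2.

2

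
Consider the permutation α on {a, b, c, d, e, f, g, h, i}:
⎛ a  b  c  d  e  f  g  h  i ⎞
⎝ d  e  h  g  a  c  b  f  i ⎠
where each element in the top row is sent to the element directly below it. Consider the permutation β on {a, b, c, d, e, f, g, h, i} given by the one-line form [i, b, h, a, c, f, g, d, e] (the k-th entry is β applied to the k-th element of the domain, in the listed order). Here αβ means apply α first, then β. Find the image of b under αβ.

c

α(b) = e, then β(e) = c; composing gives (αβ)(b) = c.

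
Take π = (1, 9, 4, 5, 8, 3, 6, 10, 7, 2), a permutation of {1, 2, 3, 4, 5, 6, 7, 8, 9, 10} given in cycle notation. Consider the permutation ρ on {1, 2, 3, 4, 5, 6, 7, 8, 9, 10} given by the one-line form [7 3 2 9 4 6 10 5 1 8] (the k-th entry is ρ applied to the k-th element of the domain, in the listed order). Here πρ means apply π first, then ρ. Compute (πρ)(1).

1

First apply π: π(1) = 9, then ρ(9) = 1. Thus (πρ)(1) = 1.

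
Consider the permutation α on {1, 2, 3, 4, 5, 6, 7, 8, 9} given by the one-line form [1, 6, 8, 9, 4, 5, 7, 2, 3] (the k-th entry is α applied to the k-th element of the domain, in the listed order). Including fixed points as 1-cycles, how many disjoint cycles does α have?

3

The cycle decomposition is (1)(2, 6, 5, 4, 9, 3, 8)(7), which has 3 cycles (counting 1-cycles).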